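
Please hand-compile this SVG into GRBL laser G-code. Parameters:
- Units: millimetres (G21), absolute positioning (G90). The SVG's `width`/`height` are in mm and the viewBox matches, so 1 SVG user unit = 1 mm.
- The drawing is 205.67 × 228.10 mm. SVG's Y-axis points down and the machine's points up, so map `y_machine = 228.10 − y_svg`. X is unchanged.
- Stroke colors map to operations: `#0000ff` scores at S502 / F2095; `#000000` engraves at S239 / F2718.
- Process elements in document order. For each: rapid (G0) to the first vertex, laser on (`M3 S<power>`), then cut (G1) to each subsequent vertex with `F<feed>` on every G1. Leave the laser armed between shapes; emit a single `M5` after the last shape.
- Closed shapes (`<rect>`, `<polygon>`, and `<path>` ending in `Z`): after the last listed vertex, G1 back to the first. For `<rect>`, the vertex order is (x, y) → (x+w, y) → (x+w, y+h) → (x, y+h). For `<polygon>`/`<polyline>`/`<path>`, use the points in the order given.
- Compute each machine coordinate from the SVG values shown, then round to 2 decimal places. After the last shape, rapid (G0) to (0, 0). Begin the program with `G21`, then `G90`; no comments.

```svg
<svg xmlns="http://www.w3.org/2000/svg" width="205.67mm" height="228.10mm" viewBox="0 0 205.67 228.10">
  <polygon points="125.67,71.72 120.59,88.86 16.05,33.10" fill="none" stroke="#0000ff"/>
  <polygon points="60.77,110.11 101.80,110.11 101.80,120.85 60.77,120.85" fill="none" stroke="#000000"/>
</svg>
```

Since the viewBox matches the mm dimensions, user units are millimetres directly. The only transform is the Y-flip y_m = 228.10 − y_svg.

Shape 1 is a closed polygon drawn with `<polygon>`. Its stroke #0000ff means score at S502, F2095. After flipping Y the toolpath is (125.67,156.38) → (120.59,139.24) → (16.05,195.00) → (125.67,156.38), returning to the start.

Shape 2 is a rectangle drawn with `<polygon>`. Its stroke #000000 means engrave at S239, F2718. After flipping Y the toolpath is (60.77,117.99) → (101.80,117.99) → (101.80,107.25) → (60.77,107.25) → (60.77,117.99), returning to the start.

G21
G90
G0 X125.67 Y156.38
M3 S502
G1 X120.59 Y139.24 F2095
G1 X16.05 Y195.00 F2095
G1 X125.67 Y156.38 F2095
G0 X60.77 Y117.99
M3 S239
G1 X101.80 Y117.99 F2718
G1 X101.80 Y107.25 F2718
G1 X60.77 Y107.25 F2718
G1 X60.77 Y117.99 F2718
M5
G0 X0.00 Y0.00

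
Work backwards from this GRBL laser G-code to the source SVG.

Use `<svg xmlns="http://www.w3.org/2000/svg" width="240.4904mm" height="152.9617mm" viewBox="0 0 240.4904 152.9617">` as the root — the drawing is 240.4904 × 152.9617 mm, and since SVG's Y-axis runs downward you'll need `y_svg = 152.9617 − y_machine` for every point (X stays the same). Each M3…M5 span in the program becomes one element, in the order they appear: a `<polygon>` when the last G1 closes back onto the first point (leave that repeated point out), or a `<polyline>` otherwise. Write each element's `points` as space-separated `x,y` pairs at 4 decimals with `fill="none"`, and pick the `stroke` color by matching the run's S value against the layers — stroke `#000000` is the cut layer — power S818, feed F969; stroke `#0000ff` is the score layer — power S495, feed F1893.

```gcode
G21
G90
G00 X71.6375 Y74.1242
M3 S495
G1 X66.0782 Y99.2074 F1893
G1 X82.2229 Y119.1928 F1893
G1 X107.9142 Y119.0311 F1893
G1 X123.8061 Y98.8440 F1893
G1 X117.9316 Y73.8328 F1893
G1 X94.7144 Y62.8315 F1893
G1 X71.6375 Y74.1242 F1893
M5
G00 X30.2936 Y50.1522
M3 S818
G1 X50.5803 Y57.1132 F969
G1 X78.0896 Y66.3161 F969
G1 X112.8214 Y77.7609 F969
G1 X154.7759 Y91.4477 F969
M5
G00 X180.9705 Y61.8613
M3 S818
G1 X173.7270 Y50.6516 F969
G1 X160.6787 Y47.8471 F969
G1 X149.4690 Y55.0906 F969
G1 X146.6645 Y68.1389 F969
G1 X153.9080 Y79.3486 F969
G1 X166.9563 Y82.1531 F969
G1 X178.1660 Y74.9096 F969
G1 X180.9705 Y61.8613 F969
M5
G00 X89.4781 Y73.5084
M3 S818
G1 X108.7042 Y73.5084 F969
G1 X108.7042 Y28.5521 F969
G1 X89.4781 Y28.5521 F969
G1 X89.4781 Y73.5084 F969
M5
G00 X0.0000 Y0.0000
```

<svg xmlns="http://www.w3.org/2000/svg" width="240.4904mm" height="152.9617mm" viewBox="0 0 240.4904 152.9617">
  <polygon points="71.6375,78.8375 66.0782,53.7543 82.2229,33.7689 107.9142,33.9306 123.8061,54.1177 117.9316,79.1289 94.7144,90.1302" fill="none" stroke="#0000ff"/>
  <polyline points="30.2936,102.8095 50.5803,95.8485 78.0896,86.6456 112.8214,75.2008 154.7759,61.5140" fill="none" stroke="#000000"/>
  <polygon points="180.9705,91.1004 173.7270,102.3101 160.6787,105.1146 149.4690,97.8711 146.6645,84.8228 153.9080,73.6131 166.9563,70.8086 178.1660,78.0521" fill="none" stroke="#000000"/>
  <polygon points="89.4781,79.4533 108.7042,79.4533 108.7042,124.4096 89.4781,124.4096" fill="none" stroke="#000000"/>
</svg>

Each laser-on run becomes one SVG element. Flip Y back into SVG space with y_svg = 152.9617 − y_machine.

Run 1: the run's S495 means `#0000ff` (score). The run returns to its start, so emit a `<polygon>` with points (Y-flipped): 71.6375,78.8375 66.0782,53.7543 82.2229,33.7689 107.9142,33.9306 123.8061,54.1177 117.9316,79.1289 94.7144,90.1302.

Run 2: the run's S818 means `#000000` (cut). The run is open, so emit a `<polyline>` with points (Y-flipped): 30.2936,102.8095 50.5803,95.8485 78.0896,86.6456 112.8214,75.2008 154.7759,61.5140.

Run 3: S818 ⇒ cut layer `#000000`. The run returns to its start, so emit a `<polygon>` with points (Y-flipped): 180.9705,91.1004 173.7270,102.3101 160.6787,105.1146 149.4690,97.8711 146.6645,84.8228 153.9080,73.6131 166.9563,70.8086 178.1660,78.0521.

Run 4: S818 ⇒ cut layer `#000000`. The run returns to its start, so emit a `<polygon>` with points (Y-flipped): 89.4781,79.4533 108.7042,79.4533 108.7042,124.4096 89.4781,124.4096.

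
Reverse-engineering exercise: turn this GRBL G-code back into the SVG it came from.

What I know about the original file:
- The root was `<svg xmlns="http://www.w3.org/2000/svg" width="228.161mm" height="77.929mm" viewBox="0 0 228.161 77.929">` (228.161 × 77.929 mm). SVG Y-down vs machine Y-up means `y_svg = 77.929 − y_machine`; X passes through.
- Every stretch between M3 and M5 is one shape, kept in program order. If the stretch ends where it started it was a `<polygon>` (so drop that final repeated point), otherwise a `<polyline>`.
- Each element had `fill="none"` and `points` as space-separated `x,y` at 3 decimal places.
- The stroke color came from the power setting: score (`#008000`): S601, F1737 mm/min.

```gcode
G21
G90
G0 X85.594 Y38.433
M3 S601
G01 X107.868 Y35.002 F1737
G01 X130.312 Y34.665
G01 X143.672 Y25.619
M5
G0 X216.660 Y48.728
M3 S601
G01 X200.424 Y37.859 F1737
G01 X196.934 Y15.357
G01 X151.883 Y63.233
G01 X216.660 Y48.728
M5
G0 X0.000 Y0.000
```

Each laser-on run becomes one SVG element. Flip Y back into SVG space with y_svg = 77.929 − y_machine. Every run uses S601, so all elements get stroke `#008000` (score).

Run 1: The run is open, so emit a `<polyline>` with points (Y-flipped): 85.594,39.496 107.868,42.927 130.312,43.264 143.672,52.310.

Run 2: The run returns to its start, so emit a `<polygon>` with points (Y-flipped): 216.660,29.201 200.424,40.070 196.934,62.572 151.883,14.696.

<svg xmlns="http://www.w3.org/2000/svg" width="228.161mm" height="77.929mm" viewBox="0 0 228.161 77.929">
  <polyline points="85.594,39.496 107.868,42.927 130.312,43.264 143.672,52.310" fill="none" stroke="#008000"/>
  <polygon points="216.660,29.201 200.424,40.070 196.934,62.572 151.883,14.696" fill="none" stroke="#008000"/>
</svg>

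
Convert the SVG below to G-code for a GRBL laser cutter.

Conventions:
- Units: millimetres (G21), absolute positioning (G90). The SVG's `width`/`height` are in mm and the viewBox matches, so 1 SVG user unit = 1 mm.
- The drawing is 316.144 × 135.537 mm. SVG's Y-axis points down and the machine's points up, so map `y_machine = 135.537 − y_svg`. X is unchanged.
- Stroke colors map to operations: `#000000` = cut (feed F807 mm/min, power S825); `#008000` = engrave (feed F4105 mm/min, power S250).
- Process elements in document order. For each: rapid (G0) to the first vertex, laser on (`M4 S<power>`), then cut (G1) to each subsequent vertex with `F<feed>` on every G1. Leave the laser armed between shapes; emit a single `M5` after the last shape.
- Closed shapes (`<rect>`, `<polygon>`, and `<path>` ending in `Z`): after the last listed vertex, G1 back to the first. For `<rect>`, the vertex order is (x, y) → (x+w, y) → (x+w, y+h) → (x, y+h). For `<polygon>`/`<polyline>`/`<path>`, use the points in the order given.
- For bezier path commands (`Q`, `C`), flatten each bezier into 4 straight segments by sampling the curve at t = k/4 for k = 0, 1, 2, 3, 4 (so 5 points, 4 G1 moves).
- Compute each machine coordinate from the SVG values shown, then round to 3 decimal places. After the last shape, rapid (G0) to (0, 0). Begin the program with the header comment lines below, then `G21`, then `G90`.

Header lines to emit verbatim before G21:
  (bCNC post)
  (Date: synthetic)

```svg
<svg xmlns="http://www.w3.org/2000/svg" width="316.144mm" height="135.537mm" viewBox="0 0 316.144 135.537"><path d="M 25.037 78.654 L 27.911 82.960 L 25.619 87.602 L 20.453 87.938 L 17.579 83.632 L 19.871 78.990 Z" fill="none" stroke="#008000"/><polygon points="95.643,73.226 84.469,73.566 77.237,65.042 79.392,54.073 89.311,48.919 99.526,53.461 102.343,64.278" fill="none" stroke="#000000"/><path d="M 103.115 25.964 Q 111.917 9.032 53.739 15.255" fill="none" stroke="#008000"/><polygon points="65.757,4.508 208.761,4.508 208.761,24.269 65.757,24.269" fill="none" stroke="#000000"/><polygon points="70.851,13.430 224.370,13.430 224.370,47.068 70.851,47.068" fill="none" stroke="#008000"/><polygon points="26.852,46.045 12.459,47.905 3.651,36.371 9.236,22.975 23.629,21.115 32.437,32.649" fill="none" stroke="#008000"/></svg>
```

1 u = 1 mm; y_m = 135.537 − y.

[1] `<path>` regular polygon, #008000→engrave S250 F4105: (25.037,56.883) → (27.911,52.577) → (25.619,47.935) → (20.453,47.599) → (17.579,51.905) → (19.871,56.547) → (25.037,56.883) (closed)

[2] `<polygon>` regular polygon, #000000→cut S825 F807: (95.643,62.311) → (84.469,61.971) → (77.237,70.495) → (79.392,81.464) → (89.311,86.618) → (99.526,82.076) → (102.343,71.259) → (95.643,62.311) (closed)

[3] `<path>` quadratic bezier, #008000→engrave S250 F4105: (103.115,109.573) → (103.330,116.592) → (95.172,120.716) → (78.642,121.946) → (53.739,120.282)

[4] `<polygon>` rectangle, #000000→cut S825 F807: (65.757,131.029) → (208.761,131.029) → (208.761,111.268) → (65.757,111.268) → (65.757,131.029) (closed)

[5] `<polygon>` rectangle, #008000→engrave S250 F4105: (70.851,122.107) → (224.370,122.107) → (224.370,88.469) → (70.851,88.469) → (70.851,122.107) (closed)

[6] `<polygon>` regular polygon, #008000→engrave S250 F4105: (26.852,89.492) → (12.459,87.632) → (3.651,99.166) → (9.236,112.562) → (23.629,114.422) → (32.437,102.888) → (26.852,89.492) (closed)

(bCNC post)
(Date: synthetic)
G21
G90
G0 X25.037 Y56.883
M4 S250
G1 X27.911 Y52.577 F4105
G1 X25.619 Y47.935 F4105
G1 X20.453 Y47.599 F4105
G1 X17.579 Y51.905 F4105
G1 X19.871 Y56.547 F4105
G1 X25.037 Y56.883 F4105
G0 X95.643 Y62.311
M4 S825
G1 X84.469 Y61.971 F807
G1 X77.237 Y70.495 F807
G1 X79.392 Y81.464 F807
G1 X89.311 Y86.618 F807
G1 X99.526 Y82.076 F807
G1 X102.343 Y71.259 F807
G1 X95.643 Y62.311 F807
G0 X103.115 Y109.573
M4 S250
G1 X103.330 Y116.592 F4105
G1 X95.172 Y120.716 F4105
G1 X78.642 Y121.946 F4105
G1 X53.739 Y120.282 F4105
G0 X65.757 Y131.029
M4 S825
G1 X208.761 Y131.029 F807
G1 X208.761 Y111.268 F807
G1 X65.757 Y111.268 F807
G1 X65.757 Y131.029 F807
G0 X70.851 Y122.107
M4 S250
G1 X224.370 Y122.107 F4105
G1 X224.370 Y88.469 F4105
G1 X70.851 Y88.469 F4105
G1 X70.851 Y122.107 F4105
G0 X26.852 Y89.492
M4 S250
G1 X12.459 Y87.632 F4105
G1 X3.651 Y99.166 F4105
G1 X9.236 Y112.562 F4105
G1 X23.629 Y114.422 F4105
G1 X32.437 Y102.888 F4105
G1 X26.852 Y89.492 F4105
M5
G0 X0.000 Y0.000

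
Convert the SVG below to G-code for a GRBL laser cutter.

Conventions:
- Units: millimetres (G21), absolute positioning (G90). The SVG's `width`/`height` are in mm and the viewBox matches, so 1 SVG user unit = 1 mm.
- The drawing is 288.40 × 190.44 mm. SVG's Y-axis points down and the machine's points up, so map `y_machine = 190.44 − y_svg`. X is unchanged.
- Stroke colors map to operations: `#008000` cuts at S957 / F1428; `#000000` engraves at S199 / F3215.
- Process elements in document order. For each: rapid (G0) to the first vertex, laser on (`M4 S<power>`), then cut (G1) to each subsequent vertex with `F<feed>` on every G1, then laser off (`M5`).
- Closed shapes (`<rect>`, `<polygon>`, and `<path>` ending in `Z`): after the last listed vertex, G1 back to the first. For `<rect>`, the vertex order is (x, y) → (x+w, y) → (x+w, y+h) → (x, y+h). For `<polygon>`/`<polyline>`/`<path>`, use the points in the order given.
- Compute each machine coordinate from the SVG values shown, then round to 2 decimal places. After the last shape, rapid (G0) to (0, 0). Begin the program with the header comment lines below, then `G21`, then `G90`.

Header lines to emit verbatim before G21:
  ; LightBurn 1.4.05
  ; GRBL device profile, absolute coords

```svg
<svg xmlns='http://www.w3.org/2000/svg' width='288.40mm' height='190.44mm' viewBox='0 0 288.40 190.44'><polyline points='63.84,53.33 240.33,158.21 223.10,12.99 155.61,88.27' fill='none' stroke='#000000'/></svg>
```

Since the viewBox matches the mm dimensions, user units are millimetres directly. The only transform is the Y-flip y_m = 190.44 − y_svg.

Shape 1 is a open polyline drawn with `<polyline>`. Its stroke #000000 means engrave at S199, F3215. After flipping Y the toolpath is (63.84,137.11) → (240.33,32.23) → (223.10,177.45) → (155.61,102.17).

; LightBurn 1.4.05
; GRBL device profile, absolute coords
G21
G90
G0 X63.84 Y137.11
M4 S199
G1 X240.33 Y32.23 F3215
G1 X223.10 Y177.45 F3215
G1 X155.61 Y102.17 F3215
M5
G0 X0.00 Y0.00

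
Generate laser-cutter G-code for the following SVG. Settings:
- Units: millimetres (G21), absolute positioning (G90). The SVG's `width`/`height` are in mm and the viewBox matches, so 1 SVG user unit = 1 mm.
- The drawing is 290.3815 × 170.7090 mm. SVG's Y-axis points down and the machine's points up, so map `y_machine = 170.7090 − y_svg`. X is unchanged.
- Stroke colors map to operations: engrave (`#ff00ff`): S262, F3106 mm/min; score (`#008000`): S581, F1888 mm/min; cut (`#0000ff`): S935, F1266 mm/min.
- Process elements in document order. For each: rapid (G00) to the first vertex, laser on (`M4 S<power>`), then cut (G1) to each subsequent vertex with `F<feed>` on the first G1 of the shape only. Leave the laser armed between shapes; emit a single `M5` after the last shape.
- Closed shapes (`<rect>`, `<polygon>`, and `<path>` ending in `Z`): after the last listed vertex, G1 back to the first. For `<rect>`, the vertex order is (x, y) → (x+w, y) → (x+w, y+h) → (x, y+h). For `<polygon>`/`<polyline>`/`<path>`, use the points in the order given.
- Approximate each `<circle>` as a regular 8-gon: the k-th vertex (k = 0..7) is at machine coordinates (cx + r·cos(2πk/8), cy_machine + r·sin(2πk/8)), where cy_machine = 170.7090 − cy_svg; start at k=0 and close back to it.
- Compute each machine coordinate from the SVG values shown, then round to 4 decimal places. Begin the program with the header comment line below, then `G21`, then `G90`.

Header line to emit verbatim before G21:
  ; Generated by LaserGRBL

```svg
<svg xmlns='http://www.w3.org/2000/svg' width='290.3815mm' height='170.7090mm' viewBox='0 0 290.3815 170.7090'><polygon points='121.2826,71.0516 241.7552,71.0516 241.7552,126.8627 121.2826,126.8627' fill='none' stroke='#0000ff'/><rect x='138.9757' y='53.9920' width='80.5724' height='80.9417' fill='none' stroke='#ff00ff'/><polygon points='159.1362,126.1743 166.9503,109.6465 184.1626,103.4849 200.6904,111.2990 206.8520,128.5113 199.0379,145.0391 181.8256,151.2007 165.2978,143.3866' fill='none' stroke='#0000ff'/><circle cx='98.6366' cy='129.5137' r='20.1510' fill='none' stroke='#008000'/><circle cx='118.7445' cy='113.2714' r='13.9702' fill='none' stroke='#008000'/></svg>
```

; Generated by LaserGRBL
G21
G90
G00 X121.2826 Y99.6574
M4 S935
G1 X241.7552 Y99.6574 F1266
G1 X241.7552 Y43.8463
G1 X121.2826 Y43.8463
G1 X121.2826 Y99.6574
G00 X138.9757 Y116.7170
M4 S262
G1 X219.5481 Y116.7170 F3106
G1 X219.5481 Y35.7753
G1 X138.9757 Y35.7753
G1 X138.9757 Y116.7170
G00 X159.1362 Y44.5347
M4 S935
G1 X166.9503 Y61.0625 F1266
G1 X184.1626 Y67.2241
G1 X200.6904 Y59.4100
G1 X206.8520 Y42.1977
G1 X199.0379 Y25.6699
G1 X181.8256 Y19.5083
G1 X165.2978 Y27.3224
G1 X159.1362 Y44.5347
G00 X118.7876 Y41.1953
M4 S581
G1 X112.8855 Y55.4442 F1888
G1 X98.6366 Y61.3463
G1 X84.3877 Y55.4442
G1 X78.4856 Y41.1953
G1 X84.3877 Y26.9464
G1 X98.6366 Y21.0443
G1 X112.8855 Y26.9464
G1 X118.7876 Y41.1953
G00 X132.7147 Y57.4376
M4 S581
G1 X128.6229 Y67.3160 F1888
G1 X118.7445 Y71.4078
G1 X108.8661 Y67.3160
G1 X104.7743 Y57.4376
G1 X108.8661 Y47.5592
G1 X118.7445 Y43.4674
G1 X128.6229 Y47.5592
G1 X132.7147 Y57.4376
M5

Since the viewBox matches the mm dimensions, user units are millimetres directly. The only transform is the Y-flip y_m = 170.7090 − y_svg.

Shape 1 is a rectangle drawn with `<polygon>`. Its stroke #0000ff means cut at S935, F1266. After flipping Y the toolpath is (121.2826,99.6574) → (241.7552,99.6574) → (241.7552,43.8463) → (121.2826,43.8463) → (121.2826,99.6574), returning to the start.

Shape 2 is a rectangle drawn with `<rect>`. Its stroke #ff00ff means engrave at S262, F3106. After flipping Y the toolpath is (138.9757,116.7170) → (219.5481,116.7170) → (219.5481,35.7753) → (138.9757,35.7753) → (138.9757,116.7170), returning to the start.

Shape 3 is a regular polygon drawn with `<polygon>`. Its stroke #0000ff means cut at S935, F1266. After flipping Y the toolpath is (159.1362,44.5347) → (166.9503,61.0625) → (184.1626,67.2241) → (200.6904,59.4100) → (206.8520,42.1977) → (199.0379,25.6699) → (181.8256,19.5083) → (165.2978,27.3224) → (159.1362,44.5347), returning to the start.

Shape 4 is a circle drawn with `<circle>`. Its stroke #008000 means score at S581, F1888. After flipping Y the toolpath is (118.7876,41.1953) → (112.8855,55.4442) → (98.6366,61.3463) → (84.3877,55.4442) → (78.4856,41.1953) → (84.3877,26.9464) → (98.6366,21.0443) → (112.8855,26.9464) → (118.7876,41.1953), returning to the start.

Shape 5 is a circle drawn with `<circle>`. Its stroke #008000 means score at S581, F1888. After flipping Y the toolpath is (132.7147,57.4376) → (128.6229,67.3160) → (118.7445,71.4078) → (108.8661,67.3160) → (104.7743,57.4376) → (108.8661,47.5592) → (118.7445,43.4674) → (128.6229,47.5592) → (132.7147,57.4376), returning to the start.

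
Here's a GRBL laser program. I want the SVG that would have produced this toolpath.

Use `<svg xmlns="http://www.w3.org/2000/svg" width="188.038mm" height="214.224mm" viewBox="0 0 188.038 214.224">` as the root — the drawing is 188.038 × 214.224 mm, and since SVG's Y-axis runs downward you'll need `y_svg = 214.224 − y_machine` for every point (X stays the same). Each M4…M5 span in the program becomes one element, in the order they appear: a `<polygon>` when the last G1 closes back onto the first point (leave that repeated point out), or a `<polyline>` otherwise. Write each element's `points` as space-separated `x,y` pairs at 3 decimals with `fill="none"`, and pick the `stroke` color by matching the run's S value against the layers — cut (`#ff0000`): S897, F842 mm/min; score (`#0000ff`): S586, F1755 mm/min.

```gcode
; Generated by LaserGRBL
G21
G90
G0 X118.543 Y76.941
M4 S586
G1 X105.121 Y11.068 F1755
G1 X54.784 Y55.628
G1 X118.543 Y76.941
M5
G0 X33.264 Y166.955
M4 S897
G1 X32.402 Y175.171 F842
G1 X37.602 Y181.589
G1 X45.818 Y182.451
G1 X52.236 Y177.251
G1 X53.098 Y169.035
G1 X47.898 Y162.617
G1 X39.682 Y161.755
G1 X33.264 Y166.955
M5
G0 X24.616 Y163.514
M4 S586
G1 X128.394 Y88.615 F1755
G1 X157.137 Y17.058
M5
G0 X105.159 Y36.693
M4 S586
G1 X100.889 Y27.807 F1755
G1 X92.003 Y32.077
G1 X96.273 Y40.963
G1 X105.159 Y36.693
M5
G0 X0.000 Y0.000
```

Each laser-on run becomes one SVG element. Flip Y back into SVG space with y_svg = 214.224 − y_machine.

Run 1: power S586 maps to stroke `#0000ff` (score). The run returns to its start, so emit a `<polygon>` with points (Y-flipped): 118.543,137.283 105.121,203.156 54.784,158.596.

Run 2: the run's S897 means `#ff0000` (cut). The run returns to its start, so emit a `<polygon>` with points (Y-flipped): 33.264,47.269 32.402,39.053 37.602,32.635 45.818,31.773 52.236,36.973 53.098,45.189 47.898,51.607 39.682,52.469.

Run 3: power S586 maps to stroke `#0000ff` (score). The run is open, so emit a `<polyline>` with points (Y-flipped): 24.616,50.710 128.394,125.609 157.137,197.166.

Run 4: the run's S586 means `#0000ff` (score). The run returns to its start, so emit a `<polygon>` with points (Y-flipped): 105.159,177.531 100.889,186.417 92.003,182.147 96.273,173.261.

<svg xmlns="http://www.w3.org/2000/svg" width="188.038mm" height="214.224mm" viewBox="0 0 188.038 214.224">
  <polygon points="118.543,137.283 105.121,203.156 54.784,158.596" fill="none" stroke="#0000ff"/>
  <polygon points="33.264,47.269 32.402,39.053 37.602,32.635 45.818,31.773 52.236,36.973 53.098,45.189 47.898,51.607 39.682,52.469" fill="none" stroke="#ff0000"/>
  <polyline points="24.616,50.710 128.394,125.609 157.137,197.166" fill="none" stroke="#0000ff"/>
  <polygon points="105.159,177.531 100.889,186.417 92.003,182.147 96.273,173.261" fill="none" stroke="#0000ff"/>
</svg>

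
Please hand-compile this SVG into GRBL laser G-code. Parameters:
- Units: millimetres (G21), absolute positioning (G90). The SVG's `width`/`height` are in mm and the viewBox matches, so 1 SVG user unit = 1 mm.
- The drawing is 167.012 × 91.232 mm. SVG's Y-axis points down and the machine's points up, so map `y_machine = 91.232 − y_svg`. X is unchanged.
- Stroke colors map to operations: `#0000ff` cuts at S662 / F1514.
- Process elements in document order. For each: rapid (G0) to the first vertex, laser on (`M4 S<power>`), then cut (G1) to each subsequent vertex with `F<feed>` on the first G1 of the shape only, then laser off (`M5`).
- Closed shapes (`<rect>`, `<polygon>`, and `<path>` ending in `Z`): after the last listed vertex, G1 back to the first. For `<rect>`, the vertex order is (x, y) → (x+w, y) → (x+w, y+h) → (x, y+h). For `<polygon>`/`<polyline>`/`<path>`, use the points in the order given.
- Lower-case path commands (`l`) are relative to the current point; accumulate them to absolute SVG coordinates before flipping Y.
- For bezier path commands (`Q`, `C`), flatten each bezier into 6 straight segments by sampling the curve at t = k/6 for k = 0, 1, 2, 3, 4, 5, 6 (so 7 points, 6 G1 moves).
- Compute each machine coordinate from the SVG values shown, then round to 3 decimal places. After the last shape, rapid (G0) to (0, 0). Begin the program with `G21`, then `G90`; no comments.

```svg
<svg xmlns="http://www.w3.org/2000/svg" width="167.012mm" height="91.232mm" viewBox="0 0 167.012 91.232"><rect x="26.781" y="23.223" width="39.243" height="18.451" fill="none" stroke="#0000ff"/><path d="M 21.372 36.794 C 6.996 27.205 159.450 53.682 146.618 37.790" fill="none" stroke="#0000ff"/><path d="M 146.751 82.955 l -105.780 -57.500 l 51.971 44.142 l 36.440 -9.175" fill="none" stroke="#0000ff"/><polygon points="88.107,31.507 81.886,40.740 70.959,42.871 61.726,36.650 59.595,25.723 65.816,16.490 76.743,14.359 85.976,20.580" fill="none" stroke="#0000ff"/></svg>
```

Since the viewBox matches the mm dimensions, user units are millimetres directly. The only transform is the Y-flip y_m = 91.232 − y_svg.

Shape 1 is a rectangle drawn with `<rect>`. Its stroke #0000ff means cut at S662, F1514. After flipping Y the toolpath is (26.781,68.009) → (66.024,68.009) → (66.024,49.558) → (26.781,49.558) → (26.781,68.009), returning to the start.

Shape 2 is a cubic bezier drawn with `<path>`. Its stroke #0000ff means cut at S662, F1514. After flipping Y the toolpath is (21.372,54.438) → (26.549,56.590) → (50.305,54.910) → (83.416,51.576) → (116.655,48.768) → (140.798,48.664) → (146.618,53.442).

Shape 3 is a open polyline drawn with `<path>`. Its stroke #0000ff means cut at S662, F1514. After flipping Y the toolpath is (146.751,8.277) → (40.971,65.777) → (92.942,21.635) → (129.382,30.810).

Shape 4 is a regular polygon drawn with `<polygon>`. Its stroke #0000ff means cut at S662, F1514. After flipping Y the toolpath is (88.107,59.725) → (81.886,50.492) → (70.959,48.361) → (61.726,54.582) → (59.595,65.509) → (65.816,74.742) → (76.743,76.873) → (85.976,70.652) → (88.107,59.725), returning to the start.

G21
G90
G0 X26.781 Y68.009
M4 S662
G1 X66.024 Y68.009 F1514
G1 X66.024 Y49.558
G1 X26.781 Y49.558
G1 X26.781 Y68.009
M5
G0 X21.372 Y54.438
M4 S662
G1 X26.549 Y56.590 F1514
G1 X50.305 Y54.910
G1 X83.416 Y51.576
G1 X116.655 Y48.768
G1 X140.798 Y48.664
G1 X146.618 Y53.442
M5
G0 X146.751 Y8.277
M4 S662
G1 X40.971 Y65.777 F1514
G1 X92.942 Y21.635
G1 X129.382 Y30.810
M5
G0 X88.107 Y59.725
M4 S662
G1 X81.886 Y50.492 F1514
G1 X70.959 Y48.361
G1 X61.726 Y54.582
G1 X59.595 Y65.509
G1 X65.816 Y74.742
G1 X76.743 Y76.873
G1 X85.976 Y70.652
G1 X88.107 Y59.725
M5
G0 X0.000 Y0.000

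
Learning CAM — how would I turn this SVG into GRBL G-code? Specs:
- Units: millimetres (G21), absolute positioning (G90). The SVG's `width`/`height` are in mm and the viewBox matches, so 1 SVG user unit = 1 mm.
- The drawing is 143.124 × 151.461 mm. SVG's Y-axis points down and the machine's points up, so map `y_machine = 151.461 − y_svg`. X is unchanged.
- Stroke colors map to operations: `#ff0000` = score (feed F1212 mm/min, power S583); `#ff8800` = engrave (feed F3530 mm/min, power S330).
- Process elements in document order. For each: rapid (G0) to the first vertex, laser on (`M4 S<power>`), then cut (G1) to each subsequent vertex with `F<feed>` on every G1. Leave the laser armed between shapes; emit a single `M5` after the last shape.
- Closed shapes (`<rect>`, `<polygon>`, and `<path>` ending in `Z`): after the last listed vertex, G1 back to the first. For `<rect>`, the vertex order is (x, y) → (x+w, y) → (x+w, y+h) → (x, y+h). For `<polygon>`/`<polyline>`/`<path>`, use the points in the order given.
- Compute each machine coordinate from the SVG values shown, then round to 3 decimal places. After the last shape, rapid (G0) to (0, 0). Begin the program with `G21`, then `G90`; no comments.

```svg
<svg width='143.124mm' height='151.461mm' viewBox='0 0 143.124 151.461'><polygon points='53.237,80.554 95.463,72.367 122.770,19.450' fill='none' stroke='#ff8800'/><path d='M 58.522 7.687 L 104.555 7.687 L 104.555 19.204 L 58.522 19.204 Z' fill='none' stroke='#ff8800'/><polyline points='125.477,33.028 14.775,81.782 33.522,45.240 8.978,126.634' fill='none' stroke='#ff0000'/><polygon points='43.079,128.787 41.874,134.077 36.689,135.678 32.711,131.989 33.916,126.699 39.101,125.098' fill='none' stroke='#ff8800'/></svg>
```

1 u = 1 mm; y_m = 151.461 − y.

[1] `<polygon>` closed polygon, #ff8800→engrave S330 F3530: (53.237,70.907) → (95.463,79.094) → (122.770,132.011) → (53.237,70.907) (closed)

[2] `<path>` rectangle, #ff8800→engrave S330 F3530: (58.522,143.774) → (104.555,143.774) → (104.555,132.257) → (58.522,132.257) → (58.522,143.774) (closed)

[3] `<polyline>` open polyline, #ff0000→score S583 F1212: (125.477,118.433) → (14.775,69.679) → (33.522,106.221) → (8.978,24.827)

[4] `<polygon>` regular polygon, #ff8800→engrave S330 F3530: (43.079,22.674) → (41.874,17.384) → (36.689,15.783) → (32.711,19.472) → (33.916,24.762) → (39.101,26.363) → (43.079,22.674) (closed)

G21
G90
G0 X53.237 Y70.907
M4 S330
G1 X95.463 Y79.094 F3530
G1 X122.770 Y132.011 F3530
G1 X53.237 Y70.907 F3530
G0 X58.522 Y143.774
M4 S330
G1 X104.555 Y143.774 F3530
G1 X104.555 Y132.257 F3530
G1 X58.522 Y132.257 F3530
G1 X58.522 Y143.774 F3530
G0 X125.477 Y118.433
M4 S583
G1 X14.775 Y69.679 F1212
G1 X33.522 Y106.221 F1212
G1 X8.978 Y24.827 F1212
G0 X43.079 Y22.674
M4 S330
G1 X41.874 Y17.384 F3530
G1 X36.689 Y15.783 F3530
G1 X32.711 Y19.472 F3530
G1 X33.916 Y24.762 F3530
G1 X39.101 Y26.363 F3530
G1 X43.079 Y22.674 F3530
M5
G0 X0.000 Y0.000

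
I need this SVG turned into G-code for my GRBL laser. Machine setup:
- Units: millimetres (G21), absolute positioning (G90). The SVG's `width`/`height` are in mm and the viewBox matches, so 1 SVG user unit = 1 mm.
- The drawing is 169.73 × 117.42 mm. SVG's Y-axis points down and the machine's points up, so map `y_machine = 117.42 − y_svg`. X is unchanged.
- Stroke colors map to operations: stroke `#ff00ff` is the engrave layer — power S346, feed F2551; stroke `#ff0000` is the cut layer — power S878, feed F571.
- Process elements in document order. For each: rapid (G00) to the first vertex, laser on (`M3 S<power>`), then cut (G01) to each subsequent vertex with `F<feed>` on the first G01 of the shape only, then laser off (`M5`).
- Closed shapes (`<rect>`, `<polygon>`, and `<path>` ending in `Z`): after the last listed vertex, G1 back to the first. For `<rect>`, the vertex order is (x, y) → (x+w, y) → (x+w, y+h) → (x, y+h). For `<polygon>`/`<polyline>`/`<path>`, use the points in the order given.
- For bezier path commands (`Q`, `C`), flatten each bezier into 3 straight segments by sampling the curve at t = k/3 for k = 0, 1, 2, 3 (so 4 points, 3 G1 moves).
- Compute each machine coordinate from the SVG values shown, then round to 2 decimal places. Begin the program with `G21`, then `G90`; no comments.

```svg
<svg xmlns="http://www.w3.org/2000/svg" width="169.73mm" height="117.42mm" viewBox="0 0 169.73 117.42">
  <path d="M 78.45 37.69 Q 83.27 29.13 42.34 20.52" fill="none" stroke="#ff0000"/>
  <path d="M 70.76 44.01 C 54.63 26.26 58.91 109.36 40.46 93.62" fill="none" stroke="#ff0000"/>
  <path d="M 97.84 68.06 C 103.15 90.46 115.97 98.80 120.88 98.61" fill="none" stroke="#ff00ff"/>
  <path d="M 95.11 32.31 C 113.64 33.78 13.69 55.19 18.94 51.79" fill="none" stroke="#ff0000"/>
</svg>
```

viewBox `0 0 169.73 117.42` with mm width/height → 1 unit = 1 mm. Flip: y_m = 117.42 − y_svg.

**Shape 1** — `<path>` quadratic bezier, stroke `#ff0000` → cut (S878, F571). Control points (SVG): P0=(78.45,37.69), P1=(83.27,29.13), P2=(42.34,20.52); sampled at t=k/3. Machine vertices: (78.45,79.73) → (76.58,85.44) → (64.54,91.17) → (42.34,96.90). Open path.

**Shape 2** — `<path>` cubic bezier, stroke `#ff0000` → cut (S878, F571). Control points (SVG): P0=(70.76,44.01), P1=(54.63,26.26), P2=(58.91,109.36), P3=(40.46,93.62); sampled at t=k/3. Machine vertices: (70.76,73.41) → (59.84,64.94) → (52.93,33.61) → (40.46,23.80). Open path.

**Shape 3** — `<path>` cubic bezier, stroke `#ff00ff` → engrave (S346, F2551). Control points (SVG): P0=(97.84,68.06), P1=(103.15,90.46), P2=(115.97,98.80), P3=(120.88,98.61); sampled at t=k/3. Machine vertices: (97.84,49.36) → (105.08,31.44) → (113.90,21.67) → (120.88,18.81). Open path.

**Shape 4** — `<path>` cubic bezier, stroke `#ff0000` → cut (S878, F571). Control points (SVG): P0=(95.11,32.31), P1=(113.64,33.78), P2=(13.69,55.19), P3=(18.94,51.79); sampled at t=k/3. Machine vertices: (95.11,85.11) → (82.43,78.65) → (40.47,68.84) → (18.94,65.63). Open path.

G21
G90
G00 X78.45 Y79.73
M3 S878
G01 X76.58 Y85.44 F571
G01 X64.54 Y91.17
G01 X42.34 Y96.90
M5
G00 X70.76 Y73.41
M3 S878
G01 X59.84 Y64.94 F571
G01 X52.93 Y33.61
G01 X40.46 Y23.80
M5
G00 X97.84 Y49.36
M3 S346
G01 X105.08 Y31.44 F2551
G01 X113.90 Y21.67
G01 X120.88 Y18.81
M5
G00 X95.11 Y85.11
M3 S878
G01 X82.43 Y78.65 F571
G01 X40.47 Y68.84
G01 X18.94 Y65.63
M5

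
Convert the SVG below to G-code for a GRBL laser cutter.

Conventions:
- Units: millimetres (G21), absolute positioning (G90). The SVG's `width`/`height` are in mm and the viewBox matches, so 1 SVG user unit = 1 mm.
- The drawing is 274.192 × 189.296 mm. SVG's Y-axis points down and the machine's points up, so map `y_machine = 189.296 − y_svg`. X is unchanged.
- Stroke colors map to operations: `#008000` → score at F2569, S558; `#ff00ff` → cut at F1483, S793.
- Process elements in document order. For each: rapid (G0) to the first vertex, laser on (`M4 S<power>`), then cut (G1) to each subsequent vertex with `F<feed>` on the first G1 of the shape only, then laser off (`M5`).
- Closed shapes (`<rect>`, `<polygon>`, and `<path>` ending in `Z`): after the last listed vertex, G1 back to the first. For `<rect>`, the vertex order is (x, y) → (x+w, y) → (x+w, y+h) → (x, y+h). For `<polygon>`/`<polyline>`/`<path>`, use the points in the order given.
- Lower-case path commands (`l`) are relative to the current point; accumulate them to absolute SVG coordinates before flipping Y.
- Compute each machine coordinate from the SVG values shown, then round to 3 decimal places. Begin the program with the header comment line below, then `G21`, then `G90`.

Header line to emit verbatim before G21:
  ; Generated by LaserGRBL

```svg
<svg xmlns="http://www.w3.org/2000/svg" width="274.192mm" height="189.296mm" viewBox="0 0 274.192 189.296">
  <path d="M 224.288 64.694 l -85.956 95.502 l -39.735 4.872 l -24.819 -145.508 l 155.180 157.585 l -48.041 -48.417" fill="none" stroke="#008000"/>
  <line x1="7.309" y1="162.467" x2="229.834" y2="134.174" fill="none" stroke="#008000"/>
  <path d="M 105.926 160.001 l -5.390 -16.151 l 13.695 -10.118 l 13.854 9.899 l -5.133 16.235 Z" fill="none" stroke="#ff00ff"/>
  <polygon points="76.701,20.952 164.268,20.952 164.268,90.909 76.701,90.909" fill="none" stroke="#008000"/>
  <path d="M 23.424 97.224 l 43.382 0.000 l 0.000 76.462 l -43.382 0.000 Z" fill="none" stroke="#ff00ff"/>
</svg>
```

; Generated by LaserGRBL
G21
G90
G0 X224.288 Y124.602
M4 S558
G1 X138.332 Y29.100 F2569
G1 X98.597 Y24.228
G1 X73.778 Y169.736
G1 X228.958 Y12.151
G1 X180.917 Y60.568
M5
G0 X7.309 Y26.829
M4 S558
G1 X229.834 Y55.122 F2569
M5
G0 X105.926 Y29.295
M4 S793
G1 X100.536 Y45.446 F1483
G1 X114.231 Y55.564
G1 X128.085 Y45.665
G1 X122.952 Y29.430
G1 X105.926 Y29.295
M5
G0 X76.701 Y168.344
M4 S558
G1 X164.268 Y168.344 F2569
G1 X164.268 Y98.387
G1 X76.701 Y98.387
G1 X76.701 Y168.344
M5
G0 X23.424 Y92.072
M4 S793
G1 X66.806 Y92.072 F1483
G1 X66.806 Y15.610
G1 X23.424 Y15.610
G1 X23.424 Y92.072
M5

Since the viewBox matches the mm dimensions, user units are millimetres directly. The only transform is the Y-flip y_m = 189.296 − y_svg.

Shape 1 is a open polyline drawn with `<path>`. Its stroke #008000 means score at S558, F2569. After flipping Y the toolpath is (224.288,124.602) → (138.332,29.100) → (98.597,24.228) → (73.778,169.736) → (228.958,12.151) → (180.917,60.568).

Shape 2 is a line segment drawn with `<line>`. Its stroke #008000 means score at S558, F2569. After flipping Y the toolpath is (7.309,26.829) → (229.834,55.122).

Shape 3 is a regular polygon drawn with `<path>`. Its stroke #ff00ff means cut at S793, F1483. After flipping Y the toolpath is (105.926,29.295) → (100.536,45.446) → (114.231,55.564) → (128.085,45.665) → (122.952,29.430) → (105.926,29.295), returning to the start.

Shape 4 is a rectangle drawn with `<polygon>`. Its stroke #008000 means score at S558, F2569. After flipping Y the toolpath is (76.701,168.344) → (164.268,168.344) → (164.268,98.387) → (76.701,98.387) → (76.701,168.344), returning to the start.

Shape 5 is a rectangle drawn with `<path>`. Its stroke #ff00ff means cut at S793, F1483. After flipping Y the toolpath is (23.424,92.072) → (66.806,92.072) → (66.806,15.610) → (23.424,15.610) → (23.424,92.072), returning to the start.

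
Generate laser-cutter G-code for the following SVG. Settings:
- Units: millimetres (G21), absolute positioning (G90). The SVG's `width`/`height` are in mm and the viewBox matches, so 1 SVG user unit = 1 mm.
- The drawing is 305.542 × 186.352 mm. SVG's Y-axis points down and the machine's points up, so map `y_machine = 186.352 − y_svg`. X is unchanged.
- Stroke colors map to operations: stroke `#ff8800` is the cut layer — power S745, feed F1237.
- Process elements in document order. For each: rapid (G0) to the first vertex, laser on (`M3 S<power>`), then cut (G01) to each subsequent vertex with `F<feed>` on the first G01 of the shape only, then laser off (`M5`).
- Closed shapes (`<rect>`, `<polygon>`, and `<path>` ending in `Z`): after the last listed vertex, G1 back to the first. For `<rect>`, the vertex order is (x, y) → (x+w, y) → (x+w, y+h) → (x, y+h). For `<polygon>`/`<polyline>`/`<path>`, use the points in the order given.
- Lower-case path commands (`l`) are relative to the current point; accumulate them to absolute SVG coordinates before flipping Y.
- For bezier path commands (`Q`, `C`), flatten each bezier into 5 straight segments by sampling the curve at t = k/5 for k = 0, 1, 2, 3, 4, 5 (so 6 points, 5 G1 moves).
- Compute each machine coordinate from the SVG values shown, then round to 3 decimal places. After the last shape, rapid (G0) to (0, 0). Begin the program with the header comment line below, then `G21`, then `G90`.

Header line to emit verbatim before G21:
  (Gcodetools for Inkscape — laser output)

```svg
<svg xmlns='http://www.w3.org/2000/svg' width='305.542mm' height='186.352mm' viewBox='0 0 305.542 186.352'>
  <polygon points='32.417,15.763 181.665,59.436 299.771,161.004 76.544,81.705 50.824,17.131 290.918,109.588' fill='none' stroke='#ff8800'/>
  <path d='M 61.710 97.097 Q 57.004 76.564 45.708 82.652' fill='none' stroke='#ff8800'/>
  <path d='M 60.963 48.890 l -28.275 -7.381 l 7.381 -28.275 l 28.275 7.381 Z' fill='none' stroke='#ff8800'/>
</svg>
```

(Gcodetools for Inkscape — laser output)
G21
G90
G0 X32.417 Y170.589
M3 S745
G01 X181.665 Y126.916 F1237
G01 X299.771 Y25.348
G01 X76.544 Y104.647
G01 X50.824 Y169.221
G01 X290.918 Y76.764
G01 X32.417 Y170.589
M5
G0 X61.710 Y89.255
M3 S745
G01 X59.564 Y96.403 F1237
G01 X56.891 Y101.422
G01 X53.690 Y104.311
G01 X49.963 Y105.070
G01 X45.708 Y103.700
M5
G0 X60.963 Y137.462
M3 S745
G01 X32.688 Y144.843 F1237
G01 X40.069 Y173.118
G01 X68.344 Y165.737
G01 X60.963 Y137.462
M5
G0 X0.000 Y0.000

Since the viewBox matches the mm dimensions, user units are millimetres directly. The only transform is the Y-flip y_m = 186.352 − y_svg.

Shape 1 is a closed polygon drawn with `<polygon>`. Its stroke #ff8800 means cut at S745, F1237. After flipping Y the toolpath is (32.417,170.589) → (181.665,126.916) → (299.771,25.348) → (76.544,104.647) → (50.824,169.221) → (290.918,76.764) → (32.417,170.589), returning to the start.

Shape 2 is a quadratic bezier drawn with `<path>`. Its stroke #ff8800 means cut at S745, F1237. After flipping Y the toolpath is (61.710,89.255) → (59.564,96.403) → (56.891,101.422) → (53.690,104.311) → (49.963,105.070) → (45.708,103.700).

Shape 3 is a regular polygon drawn with `<path>`. Its stroke #ff8800 means cut at S745, F1237. After flipping Y the toolpath is (60.963,137.462) → (32.688,144.843) → (40.069,173.118) → (68.344,165.737) → (60.963,137.462), returning to the start.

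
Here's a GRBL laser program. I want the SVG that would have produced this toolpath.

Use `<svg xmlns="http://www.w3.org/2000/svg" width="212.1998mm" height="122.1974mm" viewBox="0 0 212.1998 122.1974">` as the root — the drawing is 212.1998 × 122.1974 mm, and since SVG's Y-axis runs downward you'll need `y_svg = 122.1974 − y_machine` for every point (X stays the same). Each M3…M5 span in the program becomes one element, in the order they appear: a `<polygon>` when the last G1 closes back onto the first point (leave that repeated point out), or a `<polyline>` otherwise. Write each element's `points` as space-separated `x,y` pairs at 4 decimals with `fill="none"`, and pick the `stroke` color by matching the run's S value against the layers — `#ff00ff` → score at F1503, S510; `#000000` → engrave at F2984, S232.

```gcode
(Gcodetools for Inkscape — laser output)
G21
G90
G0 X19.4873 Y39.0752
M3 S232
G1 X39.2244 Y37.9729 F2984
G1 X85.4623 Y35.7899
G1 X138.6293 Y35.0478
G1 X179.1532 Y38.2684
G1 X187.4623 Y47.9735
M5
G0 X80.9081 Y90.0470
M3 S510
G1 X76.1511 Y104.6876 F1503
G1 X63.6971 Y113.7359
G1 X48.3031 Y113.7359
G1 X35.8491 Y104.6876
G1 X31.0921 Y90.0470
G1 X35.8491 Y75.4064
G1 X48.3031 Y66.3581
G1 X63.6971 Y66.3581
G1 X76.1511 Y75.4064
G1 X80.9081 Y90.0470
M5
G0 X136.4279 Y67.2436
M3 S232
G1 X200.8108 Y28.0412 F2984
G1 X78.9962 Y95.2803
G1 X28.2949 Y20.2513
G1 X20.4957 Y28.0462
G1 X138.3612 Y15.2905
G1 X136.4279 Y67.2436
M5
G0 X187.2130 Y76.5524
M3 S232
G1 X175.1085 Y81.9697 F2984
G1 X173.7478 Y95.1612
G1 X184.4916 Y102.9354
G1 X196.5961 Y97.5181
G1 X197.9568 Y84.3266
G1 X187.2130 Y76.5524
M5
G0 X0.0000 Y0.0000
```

y_svg = 122.1974 − y_m.

[1] S232→`#000000` (engrave); open run; points: 19.4873,83.1222 39.2244,84.2245 85.4623,86.4075 138.6293,87.1496 179.1532,83.9290 187.4623,74.2239

[2] S510→`#ff00ff` (score); closed run; points: 80.9081,32.1504 76.1511,17.5098 63.6971,8.4615 48.3031,8.4615 35.8491,17.5098 31.0921,32.1504 35.8491,46.7910 48.3031,55.8393 63.6971,55.8393 76.1511,46.7910

[3] S232→`#000000` (engrave); closed run; points: 136.4279,54.9538 200.8108,94.1562 78.9962,26.9171 28.2949,101.9461 20.4957,94.1512 138.3612,106.9069

[4] S232→`#000000` (engrave); closed run; points: 187.2130,45.6450 175.1085,40.2277 173.7478,27.0362 184.4916,19.2620 196.5961,24.6793 197.9568,37.8708

<svg xmlns="http://www.w3.org/2000/svg" width="212.1998mm" height="122.1974mm" viewBox="0 0 212.1998 122.1974">
  <polyline points="19.4873,83.1222 39.2244,84.2245 85.4623,86.4075 138.6293,87.1496 179.1532,83.9290 187.4623,74.2239" fill="none" stroke="#000000"/>
  <polygon points="80.9081,32.1504 76.1511,17.5098 63.6971,8.4615 48.3031,8.4615 35.8491,17.5098 31.0921,32.1504 35.8491,46.7910 48.3031,55.8393 63.6971,55.8393 76.1511,46.7910" fill="none" stroke="#ff00ff"/>
  <polygon points="136.4279,54.9538 200.8108,94.1562 78.9962,26.9171 28.2949,101.9461 20.4957,94.1512 138.3612,106.9069" fill="none" stroke="#000000"/>
  <polygon points="187.2130,45.6450 175.1085,40.2277 173.7478,27.0362 184.4916,19.2620 196.5961,24.6793 197.9568,37.8708" fill="none" stroke="#000000"/>
</svg>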